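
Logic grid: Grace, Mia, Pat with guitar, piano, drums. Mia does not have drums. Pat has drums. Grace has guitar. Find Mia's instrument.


From clues:
  Pat → drums
  Grace → guitar
By elimination, Mia gets the remaining.

piano


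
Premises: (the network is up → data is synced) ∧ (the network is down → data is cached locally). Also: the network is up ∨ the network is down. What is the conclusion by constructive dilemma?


Constructive dilemma: (P → Q) ∧ (R → S), P ∨ R ⊢ Q ∨ S
Premise 1: the network is up → data is synced
Premise 2: the network is down → data is cached locally
Premise 3: the network is up ∨ the network is down
Case 1: Assuming the network is up, then by Premise 1, data is synced.
Case 2: Assuming the network is down, then by Premise 2, data is cached locally.
Since one of the network is up or the network is down must hold, we get data is synced or data is cached locally.

Data is synced or data is cached locally.


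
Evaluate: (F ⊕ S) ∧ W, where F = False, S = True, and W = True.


F = False, S = True, W = True
Step 1: F ⊕ S = False XOR True = True
Step 2: True ∧ W = True AND True = True
XOR true when exactly one of F,S is true; then AND with W.

True


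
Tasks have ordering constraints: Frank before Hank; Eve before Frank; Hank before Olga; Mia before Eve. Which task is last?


Constraints: Frank before Hank; Eve before Frank; Hank before Olga; Mia before Eve
The last task can have nothing scheduled after it, so it must never appear on the left of a 'before'.
Tasks appearing before some other task: Frank, Eve, Hank, Mia.
The only task not in that list is Olga → it is last.

Olga


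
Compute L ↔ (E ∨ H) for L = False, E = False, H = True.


L = False, E = False, H = True
Step 1: E ∨ H = False OR True = True
Step 2: L ↔ (True): true when both sides have same truth value.
Result: False ↔ True = False

False


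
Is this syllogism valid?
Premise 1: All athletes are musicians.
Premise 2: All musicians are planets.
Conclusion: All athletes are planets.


Premise 1: All athletes are musicians.
Premise 2: All musicians are planets.
Conclusion: All athletes are planets.
Barbara syllogism (AAA-1): All A are B, All B are C → All A are C.
Middle term (musicians) distributed in premise 2.

Valid


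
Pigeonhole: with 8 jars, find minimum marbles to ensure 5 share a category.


Pigeonhole: to guarantee k in one of n categories, need (k-1)×n + 1.
k = 5, n = 8
Minimum = (5-1) × 8 + 1 = 4 × 8 + 1

33


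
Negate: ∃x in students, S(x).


Original: ∃x S(x)
Rule: ¬∀→∃, ¬∃→∀, negate predicate.
Negation: ∀x ¬S(x)

∀x ¬S(x)


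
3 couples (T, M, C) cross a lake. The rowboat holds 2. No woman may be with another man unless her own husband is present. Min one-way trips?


Label couples T, M, C (H = husband, W = wife).
Counting alone: 6 people, the rowboat carries 2 and someone must bring it back, so each round trip nets at most +1 on the far side until the last crossing → at least 9 trips. The jealousy constraint makes 9 impossible; the shortest valid schedule has 11:
1. WT+WM →  (far: WT,WM; near: HT,HM,HC,WC)
2. WT ←       (far: WM; near: HT,HM,HC,WT,WC)
3. WT+WC →  (far: WT,WM,WC; near: HT,HM,HC)
4. WT ←       (far: WM,WC; near: HT,HM,HC,WT)
5. HM+HC →  (far: HM,WM,HC,WC; near: HT,WT)
6. HM+WM ←  (far: HC,WC; near: HT,WT,HM,WM)
7. HT+HM →  (far: HT,HM,HC,WC; near: WT,WM)
8. WC ←       (far: HT,HM,HC; near: WT,WM,WC)
9. WT+WM →  (far: HT,WT,HM,WM,HC; near: WC)
10. HC ←      (far: HT,WT,HM,WM; near: HC,WC)
11. HC+WC → (far: all six; near: empty)
In every state each wife is either with her husband or with no other man.
Minimum trips = 11

11


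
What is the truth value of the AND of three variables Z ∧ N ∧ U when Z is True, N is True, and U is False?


Z = True, N = True, U = False
Step 1: Z ∧ N = True AND True = True
Step 2: (True) ∧ U = (True) AND False = False
AND is true only when ALL operands are true.

False


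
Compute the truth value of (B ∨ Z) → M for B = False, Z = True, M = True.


B = False, Z = True, M = True
Step 1: B ∨ Z = False OR True = True
Step 2: (True) → M: false only when antecedent=True and M=False.
Result: True

True


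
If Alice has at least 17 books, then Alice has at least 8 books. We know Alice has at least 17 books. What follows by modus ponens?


Modus ponens: P → Q, P ⊢ Q
P: Alice has at least 17 books
Q: Alice has at least 8 books
We have P → Q and P is true.
By modus ponens, Q must be true.

Alice has at least 8 books


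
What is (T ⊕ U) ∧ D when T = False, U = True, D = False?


T = False, U = True, D = False
Step 1: T ⊕ U = False XOR True = True
Step 2: True ∧ D = True AND False = False
XOR true when exactly one of T,U is true; then AND with D.

False


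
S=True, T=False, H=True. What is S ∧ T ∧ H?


S = True, T = False, H = True
Expression: S ∧ T ∧ H
Step 1: S ∧ T = True AND False = False
Step 2: (False) ∧ H = False AND True = False

False


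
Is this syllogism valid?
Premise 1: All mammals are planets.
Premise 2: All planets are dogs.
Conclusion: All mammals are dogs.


Premise 1: All mammals are planets.
Premise 2: All planets are dogs.
Conclusion: All mammals are dogs.
Barbara syllogism (AAA-1): All A are B, All B are C → All A are C.
Middle term (planets) distributed in premise 2.

Valid


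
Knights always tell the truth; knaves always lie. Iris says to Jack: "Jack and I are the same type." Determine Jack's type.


Iris says: "Jack and I are the same type."
Case 1: Iris is a Knight (truth-teller)
  Statement is true → they ARE the same → Jack is also a Knight
Case 2: Iris is a Knave (liar)
  Statement is false → they are NOT the same → Jack is a Knight
In both cases, Jack is a Knight.

Knight


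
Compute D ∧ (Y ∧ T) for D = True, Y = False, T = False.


D = True, Y = False, T = False
Step 1: Y ∧ T = False AND False = False
Step 2: D ∧ False = True AND False = False
AND is true only when ALL operands are true.

False


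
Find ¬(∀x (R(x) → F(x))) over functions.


Original: ∀x (R(x) → F(x))
Rule: ¬∀→∃, ¬∃→∀, negate predicate.
Negation: ∃x (R(x) ∧ ¬F(x))

∃x (R(x) ∧ ¬F(x))


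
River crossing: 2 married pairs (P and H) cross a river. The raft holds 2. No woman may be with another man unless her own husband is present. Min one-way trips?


Label couples P and H.
1. WP+WH → (far: WP,WH; near: HP,HH)
2. WP ←   (far: WH; near: HP,HH,WP)
3. HP+HH → (far: HP,HH,WH; near: WP)
4. HP ←   (far: HH,WH; near: HP,WP)  — HP returns, since WP is alone on near bank
5. HP+WP → (far: all four; near: empty)
Every state respects the constraint.
Minimum trips = 5

5


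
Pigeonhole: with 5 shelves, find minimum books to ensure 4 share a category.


Pigeonhole: to guarantee k in one of n categories, need (k-1)×n + 1.
k = 4, n = 5
Minimum = (4-1) × 5 + 1 = 3 × 5 + 1

16


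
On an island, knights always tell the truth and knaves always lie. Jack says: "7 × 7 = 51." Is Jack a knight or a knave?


Statement: "7 × 7 = 51."
Actual: 7 × 7 = 49
Claimed: 51
Statement is FALSE → Jack lies → Knave

Knave


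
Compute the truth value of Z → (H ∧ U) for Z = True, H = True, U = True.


Z = True, H = True, U = True
Step 1: H ∧ U = True AND True = True
Step 2: Z → (True): false only when Z=True and consequent=False.
Result: True

True


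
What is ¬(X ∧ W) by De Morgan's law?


De Morgan's law: ¬(P ∧ Q) ≡ ¬P ∨ ¬Q
¬(X ∧ W) = ¬X ∨ ¬W

¬X ∨ ¬W


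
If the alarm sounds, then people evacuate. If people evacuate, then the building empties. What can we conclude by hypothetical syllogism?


Hypothetical syllogism: P → Q, Q → R ⊢ P → R
Premise 1: the alarm sounds → people evacuate
Premise 2: people evacuate → the building empties
Chain the implications: the middle term (people evacuate) links the two.
Conclusion: If the alarm sounds, then the building empties.

If the alarm sounds, then the building empties.


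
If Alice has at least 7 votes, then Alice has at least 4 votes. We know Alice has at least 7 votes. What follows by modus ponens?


Modus ponens: P → Q, P ⊢ Q
P: Alice has at least 7 votes
Q: Alice has at least 4 votes
We have P → Q and P is true.
By modus ponens, Q must be true.

Alice has at least 4 votes


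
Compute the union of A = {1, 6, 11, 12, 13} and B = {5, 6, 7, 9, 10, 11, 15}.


A = {1, 6, 11, 12, 13}
B = {5, 6, 7, 9, 10, 11, 15}
Operation: union
All elements combined: 1, 5, 6, 7, 9, 10, 11, 12, 13, 15

{1, 5, 6, 7, 9, 10, 11, 12, 13, 15}


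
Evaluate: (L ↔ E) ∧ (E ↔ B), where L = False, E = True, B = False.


L = False, E = True, B = False
Step 1: L ↔ E is true when L and E have the same value. Result: False
Step 2: E ↔ B is true when E and B have the same value. Result: False
Step 3: False ∧ False = False

False


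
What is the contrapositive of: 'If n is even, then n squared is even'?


Original: If n is even, then n squared is even
Contrapositive: If ¬Q, then ¬P
Negate Q: not (n squared is even)
Negate P: not (n is even)

If not (n squared is even), then not (n is even).


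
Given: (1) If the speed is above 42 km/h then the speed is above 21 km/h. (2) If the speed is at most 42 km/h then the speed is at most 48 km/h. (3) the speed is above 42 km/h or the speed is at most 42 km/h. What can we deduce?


Constructive dilemma: (P → Q) ∧ (R → S), P ∨ R ⊢ Q ∨ S
Premise 1: the speed is above 42 km/h → the speed is above 21 km/h
Premise 2: the speed is at most 42 km/h → the speed is at most 48 km/h
Premise 3: the speed is above 42 km/h ∨ the speed is at most 42 km/h
Case 1: Assuming the speed is above 42 km/h, then by Premise 1, the speed is above 21 km/h.
Case 2: Assuming the speed is at most 42 km/h, then by Premise 2, the speed is at most 48 km/h.
Since one of the speed is above 42 km/h or the speed is at most 42 km/h must hold, we get the speed is above 21 km/h or the speed is at most 48 km/h.

The speed is above 21 km/h or the speed is at most 48 km/h.


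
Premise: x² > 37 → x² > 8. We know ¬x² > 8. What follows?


Modus tollens: P → Q, ¬Q ⊢ ¬P
P: x² > 37
Q: x² > 8
We have P → Q and Q is false.
By modus tollens, P must be false.

It is not the case that x² > 37


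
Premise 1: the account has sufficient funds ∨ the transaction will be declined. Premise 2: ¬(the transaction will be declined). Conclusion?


Disjunctive syllogism: P ∨ Q, ¬P ⊢ Q
Disjunction: the account has sufficient funds ∨ the transaction will be declined
We know it is not the case that the transaction will be declined.
By disjunctive syllogism, the other disjunct must be true.

The account has sufficient funds


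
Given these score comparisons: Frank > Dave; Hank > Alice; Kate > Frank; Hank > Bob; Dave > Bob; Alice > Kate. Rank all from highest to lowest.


Constraints: Frank > Dave; Hank > Alice; Kate > Frank; Hank > Bob; Dave > Bob; Alice > Kate
Method: at each step, the next-highest is the one remaining person who never appears on the smaller side of a constraint between remaining people.
  Step 1: remaining {Kate, Dave, Frank, Hank, Bob, Alice}; on the smaller side: {Kate, Dave, Frank, Bob, Alice} → Hank is next (Hank > Alice; Hank > Bob).
  Step 2: remaining {Kate, Dave, Frank, Bob, Alice}; on the smaller side: {Kate, Dave, Frank, Bob} → Alice is next (Alice > Kate).
  Step 3: remaining {Kate, Dave, Frank, Bob}; on the smaller side: {Dave, Frank, Bob} → Kate is next (Kate > Frank).
  Step 4: remaining {Dave, Frank, Bob}; on the smaller side: {Dave, Bob} → Frank is next (Frank > Dave).
  Step 5: remaining {Dave, Bob}; on the smaller side: {Bob} → Dave is next (Dave > Bob).
  Step 6: only Bob remains → lowest.
Final ranking (highest to lowest):

Hank > Alice > Kate > Frank > Dave > Bob


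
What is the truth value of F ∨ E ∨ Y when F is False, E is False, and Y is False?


F = False, E = False, Y = False
Step 1: F ∨ E = False OR False = False
Step 2: False ∨ Y = False OR False = False
OR is true when at least one operand is true.

False


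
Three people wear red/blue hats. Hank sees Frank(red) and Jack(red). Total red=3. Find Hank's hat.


Total red = 3, seen red = 2
Own red = 3 - 2 = 1
Hank's hat is red.

red


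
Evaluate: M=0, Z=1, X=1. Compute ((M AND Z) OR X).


M AND Z = 0&1 = 0
0 OR 1 = 1

1


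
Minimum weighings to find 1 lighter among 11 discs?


Each weighing has 3 outcomes (left heavy / balance / right heavy), so k weighings distinguish at most 3^k cases; splitting into three near-equal groups achieves this.
Need 3^k ≥ 11: 3^2 = 9 < 11 ≤ 3^3 = 27
k = ⌈log₃(11)⌉ = 3

3


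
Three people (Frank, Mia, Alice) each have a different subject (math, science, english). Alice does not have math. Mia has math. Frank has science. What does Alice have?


From clues:
  Frank → science
  Mia → math
By elimination, Alice gets the remaining.

english


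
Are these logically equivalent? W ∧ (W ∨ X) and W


Expression 1: W ∧ (W ∨ X)
Expression 2: W
Truth table (W X | Expr1 Expr2):
  T T |   T     T
  T F |   T     T
  F T |   F     F
  F F |   F     F
All 4 rows agree, so the expressions are logically equivalent.

Yes


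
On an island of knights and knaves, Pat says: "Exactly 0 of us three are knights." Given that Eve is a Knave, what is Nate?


Pat claims exactly 0 knights among Pat, Eve, Nate.
Given: Eve is a Knave.

Case 1: Pat is a Knight (tells truth)
  Then exactly 0 of the three are knights.
  Counting Pat, Eve: 1 knight(s) so far. Need -1 more → impossible.
Case 2: Pat is a Knave (lies)
  Then the count is NOT 0.
  If Nate = Knave, count = 0 = 0 → claim would be true, contradicts lie.
  If Nate = Knight, count = 1 ≠ 0 → lie confirmed ✓

Nate is a Knight.

Knight


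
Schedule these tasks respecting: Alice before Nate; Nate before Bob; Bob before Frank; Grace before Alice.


Constraints: Alice before Nate; Nate before Bob; Bob before Frank; Grace before Alice
Method: repeatedly schedule the remaining task that has no remaining task required before it.
  Step 1: remaining {Frank, Alice, Nate, Grace, Bob}; every task except Grace still has a predecessor pending → schedule Grace.
  Step 2: remaining {Frank, Alice, Nate, Bob}; every task except Alice still has a predecessor pending → schedule Alice.
  Step 3: remaining {Frank, Nate, Bob}; every task except Nate still has a predecessor pending → schedule Nate.
  Step 4: remaining {Frank, Bob}; every task except Bob still has a predecessor pending → schedule Bob.
  Step 5: only Frank remains → schedule Frank.
Resulting order:

Grace → Alice → Nate → Bob → Frank


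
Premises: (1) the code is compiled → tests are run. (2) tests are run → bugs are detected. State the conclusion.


Hypothetical syllogism: P → Q, Q → R ⊢ P → R
Premise 1: the code is compiled → tests are run
Premise 2: tests are run → bugs are detected
Chain the implications: the middle term (tests are run) links the two.
Conclusion: If the code is compiled, then bugs are detected.

If the code is compiled, then bugs are detected.


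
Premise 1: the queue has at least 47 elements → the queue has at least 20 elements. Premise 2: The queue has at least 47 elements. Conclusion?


Modus ponens: P → Q, P ⊢ Q
P: the queue has at least 47 elements
Q: the queue has at least 20 elements
We have P → Q and P is true.
By modus ponens, Q must be true.

The queue has at least 20 elements


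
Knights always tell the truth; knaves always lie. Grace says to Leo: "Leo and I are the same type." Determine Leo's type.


Grace says: "Leo and I are the same type."
Case 1: Grace is a Knight (truth-teller)
  Statement is true → they ARE the same → Leo is also a Knight
Case 2: Grace is a Knave (liar)
  Statement is false → they are NOT the same → Leo is a Knight
In both cases, Leo is a Knight.

Knight


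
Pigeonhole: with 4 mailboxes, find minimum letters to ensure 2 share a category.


Pigeonhole: to guarantee k in one of n categories, need (k-1)×n + 1.
k = 2, n = 4
Minimum = (2-1) × 4 + 1 = 1 × 4 + 1

5


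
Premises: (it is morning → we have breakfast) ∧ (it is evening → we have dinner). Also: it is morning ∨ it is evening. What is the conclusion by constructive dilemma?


Constructive dilemma: (P → Q) ∧ (R → S), P ∨ R ⊢ Q ∨ S
Premise 1: it is morning → we have breakfast
Premise 2: it is evening → we have dinner
Premise 3: it is morning ∨ it is evening
Case 1: Assuming it is morning, then by Premise 1, we have breakfast.
Case 2: Assuming it is evening, then by Premise 2, we have dinner.
Since one of it is morning or it is evening must hold, we get we have breakfast or we have dinner.

We have breakfast or we have dinner.


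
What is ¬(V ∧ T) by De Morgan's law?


De Morgan's law: ¬(P ∧ Q) ≡ ¬P ∨ ¬Q
¬(V ∧ T) = ¬V ∨ ¬T

¬V ∨ ¬T


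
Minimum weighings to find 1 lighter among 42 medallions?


Each weighing has 3 outcomes (left heavy / balance / right heavy), so k weighings distinguish at most 3^k cases; splitting into three near-equal groups achieves this.
Need 3^k ≥ 42: 3^3 = 27 < 42 ≤ 3^4 = 81
k = ⌈log₃(42)⌉ = 4

4


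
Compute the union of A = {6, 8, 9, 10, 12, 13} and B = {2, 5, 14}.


A = {6, 8, 9, 10, 12, 13}
B = {2, 5, 14}
Operation: union
All elements combined: 2, 5, 6, 8, 9, 10, 12, 13, 14

{2, 5, 6, 8, 9, 10, 12, 13, 14}


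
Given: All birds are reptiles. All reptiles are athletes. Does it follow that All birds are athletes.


Premise 1: All birds are reptiles.
Premise 2: All reptiles are athletes.
Conclusion: All birds are athletes.
Barbara syllogism (AAA-1): All A are B, All B are C → All A are C.
Middle term (reptiles) distributed in premise 2.

Valid


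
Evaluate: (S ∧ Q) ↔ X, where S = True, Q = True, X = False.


S = True, Q = True, X = False
Step 1: S ∧ Q = True AND True = True
Step 2: (True) ↔ X: true when both sides have same truth value.
Result: True ↔ False = False

False


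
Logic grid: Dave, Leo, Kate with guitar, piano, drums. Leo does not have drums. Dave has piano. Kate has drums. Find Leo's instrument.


From clues:
  Kate → drums
  Dave → piano
By elimination, Leo gets the remaining.

guitar


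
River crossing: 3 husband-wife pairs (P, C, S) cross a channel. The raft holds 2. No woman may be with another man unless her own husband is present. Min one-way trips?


Label couples P, C, S (H = husband, W = wife).
Counting alone: 6 people, the raft carries 2 and someone must bring it back, so each round trip nets at most +1 on the far side until the last crossing → at least 9 trips. The jealousy constraint makes 9 impossible; the shortest valid schedule has 11:
1. WP+WC →  (far: WP,WC; near: HP,HC,HS,WS)
2. WP ←       (far: WC; near: HP,HC,HS,WP,WS)
3. WP+WS →  (far: WP,WC,WS; near: HP,HC,HS)
4. WP ←       (far: WC,WS; near: HP,HC,HS,WP)
5. HC+HS →  (far: HC,WC,HS,WS; near: HP,WP)
6. HC+WC ←  (far: HS,WS; near: HP,WP,HC,WC)
7. HP+HC →  (far: HP,HC,HS,WS; near: WP,WC)
8. WS ←       (far: HP,HC,HS; near: WP,WC,WS)
9. WP+WC →  (far: HP,WP,HC,WC,HS; near: WS)
10. HS ←      (far: HP,WP,HC,WC; near: HS,WS)
11. HS+WS → (far: all six; near: empty)
In every state each wife is either with her husband or with no other man.
Minimum trips = 11

11


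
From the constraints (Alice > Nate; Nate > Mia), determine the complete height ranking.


Constraints: Alice > Nate; Nate > Mia
Method: at each step, the next-highest is the one remaining person who never appears on the smaller side of a constraint between remaining people.
  Step 1: remaining {Nate, Alice, Mia}; on the smaller side: {Nate, Mia} → Alice is next (Alice > Nate).
  Step 2: remaining {Nate, Mia}; on the smaller side: {Mia} → Nate is next (Nate > Mia).
  Step 3: only Mia remains → lowest.
Final ranking (highest to lowest):

Alice > Nate > Mia


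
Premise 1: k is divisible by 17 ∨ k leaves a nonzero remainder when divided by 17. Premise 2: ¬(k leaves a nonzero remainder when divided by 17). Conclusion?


Disjunctive syllogism: P ∨ Q, ¬P ⊢ Q
Disjunction: k is divisible by 17 ∨ k leaves a nonzero remainder when divided by 17
We know it is not the case that k leaves a nonzero remainder when divided by 17.
By disjunctive syllogism, the other disjunct must be true.

k is divisible by 17


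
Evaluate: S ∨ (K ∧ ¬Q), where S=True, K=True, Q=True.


S = True, K = True, Q = True
Expression: S ∨ (K ∧ ¬Q)
Step 1: ¬Q = NOT True = False
Step 2: K ∧ ¬Q = True AND False = False
Step 3: S ∨ (False) = True OR False = True

True


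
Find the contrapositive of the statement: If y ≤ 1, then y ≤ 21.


Original: If y ≤ 1, then y ≤ 21
Contrapositive: If ¬Q, then ¬P
Negate Q: not (y ≤ 21)
Negate P: not (y ≤ 1)

If not (y ≤ 21), then not (y ≤ 1).


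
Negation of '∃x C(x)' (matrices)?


Original: ∃x C(x)
Rule: ¬∀→∃, ¬∃→∀, negate predicate.
Negation: ∀x ¬C(x)

∀x ¬C(x)


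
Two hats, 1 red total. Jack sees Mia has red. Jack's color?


Total red = 1, Mia = red
Red accounted for: 1
Remaining for Jack: 0
Jack's hat is blue.

blue


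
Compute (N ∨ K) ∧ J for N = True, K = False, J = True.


N = True, K = False, J = True
Step 1: N ∨ K = True OR False = True
Step 2: True ∧ J = True AND True = True
OR is true when at least one operand is true; AND requires both.

True


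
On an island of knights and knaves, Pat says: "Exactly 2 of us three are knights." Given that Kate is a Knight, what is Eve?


Pat claims exactly 2 knights among Pat, Kate, Eve.
Given: Kate is a Knight.

Case 1: Pat is a Knight (tells truth)
  Then exactly 2 of the three are knights.
  Counting Pat, Kate: 2 knight(s) so far. Need 0 more → Eve = Knave.
Case 2: Pat is a Knave (lies)
  Then the count is NOT 2.
  If Eve = Knight, count = 2 = 2 → claim would be true, contradicts lie.
  If Eve = Knave, count = 1 ≠ 2 → lie confirmed ✓

Eve is a Knave.

Knave


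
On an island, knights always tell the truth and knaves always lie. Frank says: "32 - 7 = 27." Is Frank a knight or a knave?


Statement: "32 - 7 = 27."
Actual: 32 - 7 = 25
Claimed: 27
Statement is FALSE → Frank lies → Knave

Knave


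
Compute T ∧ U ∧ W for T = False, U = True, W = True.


T = False, U = True, W = True
Step 1: T ∧ U = False AND True = False
Step 2: (False) ∧ W = (False) AND True = False
AND is true only when ALL operands are true.

False


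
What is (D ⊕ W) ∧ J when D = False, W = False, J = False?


D = False, W = False, J = False
Step 1: D ⊕ W = False XOR False = False
Step 2: False ∧ J = False AND False = False
XOR true when exactly one of D,W is true; then AND with J.

False


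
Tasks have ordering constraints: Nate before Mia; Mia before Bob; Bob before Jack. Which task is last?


Constraints: Nate before Mia; Mia before Bob; Bob before Jack
The last task can have nothing scheduled after it, so it must never appear on the left of a 'before'.
Tasks appearing before some other task: Nate, Mia, Bob.
The only task not in that list is Jack → it is last.

Jack


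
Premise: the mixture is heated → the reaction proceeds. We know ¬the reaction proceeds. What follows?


Modus tollens: P → Q, ¬Q ⊢ ¬P
P: the mixture is heated
Q: the reaction proceeds
We have P → Q and Q is false.
By modus tollens, P must be false.

It is not the case that the mixture is heated


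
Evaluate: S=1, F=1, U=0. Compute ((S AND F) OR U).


S AND F = 1&1 = 1
1 OR 0 = 1

1


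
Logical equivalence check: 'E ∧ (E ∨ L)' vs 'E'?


Expression 1: E ∧ (E ∨ L)
Expression 2: E
Truth table (E L | Expr1 Expr2):
  T T |   T     T
  T F |   T     T
  F T |   F     F
  F F |   F     F
All 4 rows agree, so the expressions are logically equivalent.

Yes


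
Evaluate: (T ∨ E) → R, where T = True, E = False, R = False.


T = True, E = False, R = False
Step 1: T ∨ E = True OR False = True
Step 2: (True) → R: false only when antecedent=True and R=False.
Result: False

False


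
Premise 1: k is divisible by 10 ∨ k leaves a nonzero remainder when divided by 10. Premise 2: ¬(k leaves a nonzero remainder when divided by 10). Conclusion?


Disjunctive syllogism: P ∨ Q, ¬P ⊢ Q
Disjunction: k is divisible by 10 ∨ k leaves a nonzero remainder when divided by 10
We know it is not the case that k leaves a nonzero remainder when divided by 10.
By disjunctive syllogism, the other disjunct must be true.

k is divisible by 10


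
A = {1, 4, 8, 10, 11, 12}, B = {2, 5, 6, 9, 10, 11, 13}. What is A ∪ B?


A = {1, 4, 8, 10, 11, 12}
B = {2, 5, 6, 9, 10, 11, 13}
Operation: union
All elements combined: 1, 2, 4, 5, 6, 8, 9, 10, 11, 12, 13

{1, 2, 4, 5, 6, 8, 9, 10, 11, 12, 13}


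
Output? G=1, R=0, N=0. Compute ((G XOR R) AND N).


G XOR R = 1^0 = 1
1 AND 0 = 0

0


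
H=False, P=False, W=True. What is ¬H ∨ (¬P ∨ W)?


H = False, P = False, W = True
Expression: ¬H ∨ (¬P ∨ W)
Step 1: ¬P = NOT False = True
Step 2: ¬P ∨ W = True OR True = True
Step 3: ¬H = NOT False = True
Step 4: (True) ∨ (True) = True OR True = True

True


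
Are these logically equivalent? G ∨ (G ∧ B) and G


Expression 1: G ∨ (G ∧ B)
Expression 2: G
Truth table (G B | Expr1 Expr2):
  T T |   T     T
  T F |   T     T
  F T |   F     F
  F F |   F     F
All 4 rows agree, so the expressions are logically equivalent.

Yes


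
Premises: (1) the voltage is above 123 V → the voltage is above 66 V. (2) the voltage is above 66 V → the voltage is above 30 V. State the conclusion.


Hypothetical syllogism: P → Q, Q → R ⊢ P → R
Premise 1: the voltage is above 123 V → the voltage is above 66 V
Premise 2: the voltage is above 66 V → the voltage is above 30 V
Chain the implications: the middle term (the voltage is above 66 V) links the two.
Conclusion: If the voltage is above 123 V, then the voltage is above 30 V.

If the voltage is above 123 V, then the voltage is above 30 V.


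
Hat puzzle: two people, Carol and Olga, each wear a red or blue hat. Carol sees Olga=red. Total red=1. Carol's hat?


Total red = 1, Olga = red
Red accounted for: 1
Remaining for Carol: 0
Carol's hat is blue.

blue


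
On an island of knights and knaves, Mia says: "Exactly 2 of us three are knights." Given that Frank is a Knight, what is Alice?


Mia claims exactly 2 knights among Mia, Frank, Alice.
Given: Frank is a Knight.

Case 1: Mia is a Knight (tells truth)
  Then exactly 2 of the three are knights.
  Counting Mia, Frank: 2 knight(s) so far. Need 0 more → Alice = Knave.
Case 2: Mia is a Knave (lies)
  Then the count is NOT 2.
  If Alice = Knight, count = 2 = 2 → claim would be true, contradicts lie.
  If Alice = Knave, count = 1 ≠ 2 → lie confirmed ✓

Alice is a Knave.

Knave


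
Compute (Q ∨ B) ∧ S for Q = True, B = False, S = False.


Q = True, B = False, S = False
Step 1: Q ∨ B = True OR False = True
Step 2: True ∧ S = True AND False = False
OR is true when at least one operand is true; AND requires both.

False


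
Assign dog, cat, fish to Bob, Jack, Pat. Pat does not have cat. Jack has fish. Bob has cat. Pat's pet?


From clues:
  Bob → cat
  Jack → fish
By elimination, Pat gets the remaining.

dog


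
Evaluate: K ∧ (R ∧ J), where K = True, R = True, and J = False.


K = True, R = True, J = False
Step 1: R ∧ J = True AND False = False
Step 2: K ∧ False = True AND False = False
AND is true only when ALL operands are true.

False


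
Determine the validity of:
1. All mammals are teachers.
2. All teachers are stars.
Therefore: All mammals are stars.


Premise 1: All mammals are teachers.
Premise 2: All teachers are stars.
Conclusion: All mammals are stars.
Barbara syllogism (AAA-1): All A are B, All B are C → All A are C.
Middle term (teachers) distributed in premise 2.

Valid


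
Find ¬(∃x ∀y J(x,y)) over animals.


Original: ∃x ∀y J(x,y)
Rule: ¬∀→∃, ¬∃→∀, negate predicate.
Negation: ∀x ∃y ¬J(x,y)

∀x ∃y ¬J(x,y)


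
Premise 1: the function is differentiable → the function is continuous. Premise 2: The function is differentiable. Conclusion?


Modus ponens: P → Q, P ⊢ Q
P: the function is differentiable
Q: the function is continuous
We have P → Q and P is true.
By modus ponens, Q must be true.

The function is continuous


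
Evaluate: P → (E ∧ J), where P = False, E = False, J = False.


P = False, E = False, J = False
Step 1: E ∧ J = False AND False = False
Step 2: P → (False): false only when P=True and consequent=False.
Result: True

True


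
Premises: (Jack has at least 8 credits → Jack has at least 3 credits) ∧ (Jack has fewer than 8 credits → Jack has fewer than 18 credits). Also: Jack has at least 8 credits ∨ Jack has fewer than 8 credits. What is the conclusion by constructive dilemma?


Constructive dilemma: (P → Q) ∧ (R → S), P ∨ R ⊢ Q ∨ S
Premise 1: Jack has at least 8 credits → Jack has at least 3 credits
Premise 2: Jack has fewer than 8 credits → Jack has fewer than 18 credits
Premise 3: Jack has at least 8 credits ∨ Jack has fewer than 8 credits
Case 1: Assuming Jack has at least 8 credits, then by Premise 1, Jack has at least 3 credits.
Case 2: Assuming Jack has fewer than 8 credits, then by Premise 2, Jack has fewer than 18 credits.
Since one of Jack has at least 8 credits or Jack has fewer than 8 credits must hold, we get Jack has at least 3 credits or Jack has fewer than 18 credits.

Jack has at least 3 credits or Jack has fewer than 18 credits.


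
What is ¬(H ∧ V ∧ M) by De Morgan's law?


De Morgan's law: ¬(P ∧ Q ∧ R) ≡ ¬P ∨ ¬Q ∨ ¬R
¬(H ∧ V ∧ M) = ¬H ∨ ¬V ∨ ¬M

¬H ∨ ¬V ∨ ¬M


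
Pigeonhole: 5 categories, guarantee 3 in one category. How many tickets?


Pigeonhole: to guarantee k in one of n categories, need (k-1)×n + 1.
k = 3, n = 5
Minimum = (3-1) × 5 + 1 = 2 × 5 + 1

11


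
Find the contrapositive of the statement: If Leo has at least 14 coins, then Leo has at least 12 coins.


Original: If Leo has at least 14 coins, then Leo has at least 12 coins
Contrapositive: If ¬Q, then ¬P
Negate Q: not (Leo has at least 12 coins)
Negate P: not (Leo has at least 14 coins)

If not (Leo has at least 12 coins), then not (Leo has at least 14 coins).


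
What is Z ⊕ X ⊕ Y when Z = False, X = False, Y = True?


Z = False, X = False, Y = True
Step 1: Z ⊕ X = False XOR False = False
Step 2: False ⊕ Y = False XOR True = True
XOR is true when an odd number of operands are true.

True


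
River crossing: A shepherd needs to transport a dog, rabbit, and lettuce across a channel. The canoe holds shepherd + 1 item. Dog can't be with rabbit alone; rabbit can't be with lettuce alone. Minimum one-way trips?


1. shepherd+rabbit → 2. shepherd ← 3. shepherd+dog → 4. shepherd+rabbit ← 5. shepherd+lettuce → 6. shepherd ← 7. shepherd+rabbit →
Minimum trips = 7

7


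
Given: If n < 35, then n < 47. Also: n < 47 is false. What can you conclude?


Modus tollens: P → Q, ¬Q ⊢ ¬P
P: n < 35
Q: n < 47
We have P → Q and Q is false.
By modus tollens, P must be false.

It is not the case that n < 35


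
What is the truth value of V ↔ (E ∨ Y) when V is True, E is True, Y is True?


V = True, E = True, Y = True
Step 1: E ∨ Y = True OR True = True
Step 2: V ↔ (True): true when both sides have same truth value.
Result: True ↔ True = True

True


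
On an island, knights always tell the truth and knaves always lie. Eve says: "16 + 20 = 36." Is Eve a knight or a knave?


Statement: "16 + 20 = 36."
Actual: 16 + 20 = 36
Claimed: 36
Statement is TRUE → Eve tells the truth → Knight

Knight


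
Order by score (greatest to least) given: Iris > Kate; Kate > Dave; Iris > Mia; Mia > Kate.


Constraints: Iris > Kate; Kate > Dave; Iris > Mia; Mia > Kate
Method: at each step, the next-highest is the one remaining person who never appears on the smaller side of a constraint between remaining people.
  Step 1: remaining {Dave, Mia, Iris, Kate}; on the smaller side: {Dave, Mia, Kate} → Iris is next (Iris > Kate; Iris > Mia).
  Step 2: remaining {Dave, Mia, Kate}; on the smaller side: {Dave, Kate} → Mia is next (Mia > Kate).
  Step 3: remaining {Dave, Kate}; on the smaller side: {Dave} → Kate is next (Kate > Dave).
  Step 4: only Dave remains → lowest.
Final ranking (highest to lowest):

Iris > Mia > Kate > Dave


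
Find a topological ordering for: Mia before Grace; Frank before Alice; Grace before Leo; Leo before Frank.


Constraints: Mia before Grace; Frank before Alice; Grace before Leo; Leo before Frank
Method: repeatedly schedule the remaining task that has no remaining task required before it.
  Step 1: remaining {Leo, Frank, Grace, Alice, Mia}; every task except Mia still has a predecessor pending → schedule Mia.
  Step 2: remaining {Leo, Frank, Grace, Alice}; every task except Grace still has a predecessor pending → schedule Grace.
  Step 3: remaining {Leo, Frank, Alice}; every task except Leo still has a predecessor pending → schedule Leo.
  Step 4: remaining {Frank, Alice}; every task except Frank still has a predecessor pending → schedule Frank.
  Step 5: only Alice remains → schedule Alice.
Resulting order:

Mia → Grace → Leo → Frank → Alice


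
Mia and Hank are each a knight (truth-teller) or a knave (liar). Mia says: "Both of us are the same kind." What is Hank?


Mia says: "Both of us are the same kind."
Case 1: Mia is a Knight (truth-teller)
  Statement is true → they ARE the same → Hank is also a Knight
Case 2: Mia is a Knave (liar)
  Statement is false → they are NOT the same → Hank is a Knight
In both cases, Hank is a Knight.

Knight


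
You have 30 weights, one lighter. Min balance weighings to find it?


Each weighing has 3 outcomes (left heavy / balance / right heavy), so k weighings distinguish at most 3^k cases; splitting into three near-equal groups achieves this.
Need 3^k ≥ 30: 3^3 = 27 < 30 ≤ 3^4 = 81
k = ⌈log₃(30)⌉ = 4

4


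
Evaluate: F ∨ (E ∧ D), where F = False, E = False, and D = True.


F = False, E = False, D = True
Step 1: E ∧ D = False AND True = False
Step 2: F ∨ False = False OR False = False
AND evaluated first (higher precedence); then OR applied.

False


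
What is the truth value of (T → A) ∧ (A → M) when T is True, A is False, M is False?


T = True, A = False, M = False
Step 1: T → A is false only when T=True and A=False. Result: False
Step 2: A → M is false only when A=True and M=False. Result: True
Step 3: False ∧ True = False

False


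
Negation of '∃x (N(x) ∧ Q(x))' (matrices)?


Original: ∃x (N(x) ∧ Q(x))
Rule: ¬∀→∃, ¬∃→∀, negate predicate.
Negation: ∀x (¬N(x) ∨ ¬Q(x))

∀x (¬N(x) ∨ ¬Q(x))


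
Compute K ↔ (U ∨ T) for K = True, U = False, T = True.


K = True, U = False, T = True
Step 1: U ∨ T = False OR True = True
Step 2: K ↔ (True): true when both sides have same truth value.
Result: True ↔ True = True

True


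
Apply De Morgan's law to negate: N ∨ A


De Morgan's law: ¬(P ∨ Q) ≡ ¬P ∧ ¬Q
¬(N ∨ A) = ¬N ∧ ¬A

¬N ∧ ¬A


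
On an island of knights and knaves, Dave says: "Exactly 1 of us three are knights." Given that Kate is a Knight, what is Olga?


Dave claims exactly 1 knights among Dave, Kate, Olga.
Given: Kate is a Knight.

Case 1: Dave is a Knight (tells truth)
  Then exactly 1 of the three are knights.
  Counting Dave, Kate: 2 knight(s) so far. Need -1 more → impossible.
Case 2: Dave is a Knave (lies)
  Then the count is NOT 1.
  If Olga = Knave, count = 1 = 1 → claim would be true, contradicts lie.
  If Olga = Knight, count = 2 ≠ 1 → lie confirmed ✓

Olga is a Knight.

Knight


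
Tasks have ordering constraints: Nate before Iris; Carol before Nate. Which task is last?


Constraints: Nate before Iris; Carol before Nate
The last task can have nothing scheduled after it, so it must never appear on the left of a 'before'.
Tasks appearing before some other task: Nate, Carol.
The only task not in that list is Iris → it is last.

Iris


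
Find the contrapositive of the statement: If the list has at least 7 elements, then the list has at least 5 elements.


Original: If the list has at least 7 elements, then the list has at least 5 elements
Contrapositive: If ¬Q, then ¬P
Negate Q: not (the list has at least 5 elements)
Negate P: not (the list has at least 7 elements)

If not (the list has at least 5 elements), then not (the list has at least 7 elements).


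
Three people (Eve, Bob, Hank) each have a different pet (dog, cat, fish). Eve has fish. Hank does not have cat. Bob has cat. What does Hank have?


From clues:
  Bob → cat
  Eve → fish
By elimination, Hank gets the remaining.

dog


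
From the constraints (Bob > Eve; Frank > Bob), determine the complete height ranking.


Constraints: Bob > Eve; Frank > Bob
Method: at each step, the next-highest is the one remaining person who never appears on the smaller side of a constraint between remaining people.
  Step 1: remaining {Frank, Bob, Eve}; on the smaller side: {Bob, Eve} → Frank is next (Frank > Bob).
  Step 2: remaining {Bob, Eve}; on the smaller side: {Eve} → Bob is next (Bob > Eve).
  Step 3: only Eve remains → lowest.
Final ranking (highest to lowest):

Frank > Bob > Eve


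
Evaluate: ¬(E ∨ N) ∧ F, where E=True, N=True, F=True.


E = True, N = True, F = True
Expression: ¬(E ∨ N) ∧ F
Step 1: E ∨ N = True OR True = True
Step 2: ¬(E ∨ N) = NOT True = False
Step 3: (False) ∧ F = False AND True = False

False


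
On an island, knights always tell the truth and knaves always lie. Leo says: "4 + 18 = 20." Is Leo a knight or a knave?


Statement: "4 + 18 = 20."
Actual: 4 + 18 = 22
Claimed: 20
Statement is FALSE → Leo lies → Knave

Knave


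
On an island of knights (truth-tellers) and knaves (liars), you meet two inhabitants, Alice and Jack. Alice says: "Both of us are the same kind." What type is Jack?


Alice says: "Both of us are the same kind."
Case 1: Alice is a Knight (truth-teller)
  Statement is true → they ARE the same → Jack is also a Knight
Case 2: Alice is a Knave (liar)
  Statement is false → they are NOT the same → Jack is a Knight
In both cases, Jack is a Knight.

Knight


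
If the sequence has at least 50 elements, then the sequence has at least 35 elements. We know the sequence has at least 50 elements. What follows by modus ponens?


Modus ponens: P → Q, P ⊢ Q
P: the sequence has at least 50 elements
Q: the sequence has at least 35 elements
We have P → Q and P is true.
By modus ponens, Q must be true.

The sequence has at least 35 elements


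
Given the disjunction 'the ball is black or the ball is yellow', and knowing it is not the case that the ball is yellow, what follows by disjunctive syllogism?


Disjunctive syllogism: P ∨ Q, ¬P ⊢ Q
Disjunction: the ball is black ∨ the ball is yellow
We know it is not the case that the ball is yellow.
By disjunctive syllogism, the other disjunct must be true.

The ball is black


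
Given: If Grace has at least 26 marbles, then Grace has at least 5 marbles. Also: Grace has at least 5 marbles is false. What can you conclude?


Modus tollens: P → Q, ¬Q ⊢ ¬P
P: Grace has at least 26 marbles
Q: Grace has at least 5 marbles
We have P → Q and Q is false.
By modus tollens, P must be false.

It is not the case that Grace has at least 26 marbles


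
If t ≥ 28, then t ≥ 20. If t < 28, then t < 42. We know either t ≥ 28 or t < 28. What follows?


Constructive dilemma: (P → Q) ∧ (R → S), P ∨ R ⊢ Q ∨ S
Premise 1: t ≥ 28 → t ≥ 20
Premise 2: t < 28 → t < 42
Premise 3: t ≥ 28 ∨ t < 28
Case 1: Assuming t ≥ 28, then by Premise 1, t ≥ 20.
Case 2: Assuming t < 28, then by Premise 2, t < 42.
Since one of t ≥ 28 or t < 28 must hold, we get t ≥ 20 or t < 42.

t ≥ 20 or t < 42.
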